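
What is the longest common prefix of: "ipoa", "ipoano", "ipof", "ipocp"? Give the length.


Words: ipoa, ipoano, ipof, ipocp
  Position 0: all 'i' => match
  Position 1: all 'p' => match
  Position 2: all 'o' => match
  Position 3: ('a', 'a', 'f', 'c') => mismatch, stop
LCP = "ipo" (length 3)

3


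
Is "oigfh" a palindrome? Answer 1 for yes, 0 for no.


Input: oigfh
Reversed: hfgio
  Compare pos 0 ('o') with pos 4 ('h'): MISMATCH
  Compare pos 1 ('i') with pos 3 ('f'): MISMATCH
Result: not a palindrome

0


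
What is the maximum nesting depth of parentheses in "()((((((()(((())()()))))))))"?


Input: "()((((((()(((())()()))))))))"
Tracking depth:
  Position 0 '(': depth becomes 1
  Position 1 ')': depth becomes 0
  Position 2 '(': depth becomes 1
  Position 3 '(': depth becomes 2
  Position 4 '(': depth becomes 3
  Position 5 '(': depth becomes 4
  Position 6 '(': depth becomes 5
  Position 7 '(': depth becomes 6
  Position 8 '(': depth becomes 7
  Position 9 ')': depth becomes 6
  Position 10 '(': depth becomes 7
  Position 11 '(': depth becomes 8
  Position 12 '(': depth becomes 9
  Position 13 '(': depth becomes 10
  Position 14 ')': depth becomes 9
  Position 15 ')': depth becomes 8
  Position 16 '(': depth becomes 9
  Position 17 ')': depth becomes 8
  Position 18 '(': depth becomes 9
  Position 19 ')': depth becomes 8
  Position 20 ')': depth becomes 7
  Position 21 ')': depth becomes 6
  Position 22 ')': depth becomes 5
  Position 23 ')': depth becomes 4
  Position 24 ')': depth becomes 3
  Position 25 ')': depth becomes 2
  Position 26 ')': depth becomes 1
  Position 27 ')': depth becomes 0
Maximum depth reached: 10

10


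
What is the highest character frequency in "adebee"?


Input: adebee
Character counts:
  'a': 1
  'b': 1
  'd': 1
  'e': 3
Maximum frequency: 3

3


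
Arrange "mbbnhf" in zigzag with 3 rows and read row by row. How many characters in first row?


Zigzag "mbbnhf" into 3 rows:
Placing characters:
  'm' => row 0
  'b' => row 1
  'b' => row 2
  'n' => row 1
  'h' => row 0
  'f' => row 1
Rows:
  Row 0: "mh"
  Row 1: "bnf"
  Row 2: "b"
First row length: 2

2


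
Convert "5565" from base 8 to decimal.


Input: "5565" in base 8
Positional expansion:
  Digit '5' (value 5) x 8^3 = 2560
  Digit '5' (value 5) x 8^2 = 320
  Digit '6' (value 6) x 8^1 = 48
  Digit '5' (value 5) x 8^0 = 5
Sum = 2933

2933


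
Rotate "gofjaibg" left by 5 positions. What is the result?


Input: "gofjaibg", rotate left by 5
First 5 characters: "gofja"
Remaining characters: "ibg"
Concatenate remaining + first: "ibg" + "gofja" = "ibggofja"

ibggofja


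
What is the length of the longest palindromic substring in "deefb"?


Input: "deefb"
Checking substrings for palindromes:
  [1:3] "ee" (len 2) => palindrome
Longest palindromic substring: "ee" with length 2

2


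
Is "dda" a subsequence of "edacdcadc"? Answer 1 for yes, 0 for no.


Check if "dda" is a subsequence of "edacdcadc"
Greedy scan:
  Position 0 ('e'): no match needed
  Position 1 ('d'): matches sub[0] = 'd'
  Position 2 ('a'): no match needed
  Position 3 ('c'): no match needed
  Position 4 ('d'): matches sub[1] = 'd'
  Position 5 ('c'): no match needed
  Position 6 ('a'): matches sub[2] = 'a'
  Position 7 ('d'): no match needed
  Position 8 ('c'): no match needed
All 3 characters matched => is a subsequence

1


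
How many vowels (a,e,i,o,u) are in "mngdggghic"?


Input: mngdggghic
Checking each character:
  'm' at position 0: consonant
  'n' at position 1: consonant
  'g' at position 2: consonant
  'd' at position 3: consonant
  'g' at position 4: consonant
  'g' at position 5: consonant
  'g' at position 6: consonant
  'h' at position 7: consonant
  'i' at position 8: vowel (running total: 1)
  'c' at position 9: consonant
Total vowels: 1

1


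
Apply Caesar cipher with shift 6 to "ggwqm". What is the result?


Caesar cipher: shift "ggwqm" by 6
  'g' (pos 6) + 6 = pos 12 = 'm'
  'g' (pos 6) + 6 = pos 12 = 'm'
  'w' (pos 22) + 6 = pos 2 = 'c'
  'q' (pos 16) + 6 = pos 22 = 'w'
  'm' (pos 12) + 6 = pos 18 = 's'
Result: mmcws

mmcws


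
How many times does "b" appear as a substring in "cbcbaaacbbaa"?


Searching for "b" in "cbcbaaacbbaa"
Scanning each position:
  Position 0: "c" => no
  Position 1: "b" => MATCH
  Position 2: "c" => no
  Position 3: "b" => MATCH
  Position 4: "a" => no
  Position 5: "a" => no
  Position 6: "a" => no
  Position 7: "c" => no
  Position 8: "b" => MATCH
  Position 9: "b" => MATCH
  Position 10: "a" => no
  Position 11: "a" => no
Total occurrences: 4

4


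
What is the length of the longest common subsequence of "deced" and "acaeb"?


LCS of "deced" and "acaeb"
DP table:
           a    c    a    e    b
      0    0    0    0    0    0
  d   0    0    0    0    0    0
  e   0    0    0    0    1    1
  c   0    0    1    1    1    1
  e   0    0    1    1    2    2
  d   0    0    1    1    2    2
LCS length = dp[5][5] = 2

2


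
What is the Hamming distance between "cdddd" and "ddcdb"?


Comparing "cdddd" and "ddcdb" position by position:
  Position 0: 'c' vs 'd' => differ
  Position 1: 'd' vs 'd' => same
  Position 2: 'd' vs 'c' => differ
  Position 3: 'd' vs 'd' => same
  Position 4: 'd' vs 'b' => differ
Total differences (Hamming distance): 3

3


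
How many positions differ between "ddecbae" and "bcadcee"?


Comparing "ddecbae" and "bcadcee" position by position:
  Position 0: 'd' vs 'b' => DIFFER
  Position 1: 'd' vs 'c' => DIFFER
  Position 2: 'e' vs 'a' => DIFFER
  Position 3: 'c' vs 'd' => DIFFER
  Position 4: 'b' vs 'c' => DIFFER
  Position 5: 'a' vs 'e' => DIFFER
  Position 6: 'e' vs 'e' => same
Positions that differ: 6

6


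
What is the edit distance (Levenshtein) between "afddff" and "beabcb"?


Computing edit distance: "afddff" -> "beabcb"
DP table:
           b    e    a    b    c    b
      0    1    2    3    4    5    6
  a   1    1    2    2    3    4    5
  f   2    2    2    3    3    4    5
  d   3    3    3    3    4    4    5
  d   4    4    4    4    4    5    5
  f   5    5    5    5    5    5    6
  f   6    6    6    6    6    6    6
Edit distance = dp[6][6] = 6

6


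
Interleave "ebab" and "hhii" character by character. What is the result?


Interleaving "ebab" and "hhii":
  Position 0: 'e' from first, 'h' from second => "eh"
  Position 1: 'b' from first, 'h' from second => "bh"
  Position 2: 'a' from first, 'i' from second => "ai"
  Position 3: 'b' from first, 'i' from second => "bi"
Result: ehbhaibi

ehbhaibi


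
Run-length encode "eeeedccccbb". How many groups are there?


Input: eeeedccccbb
Scanning for consecutive runs:
  Group 1: 'e' x 4 (positions 0-3)
  Group 2: 'd' x 1 (positions 4-4)
  Group 3: 'c' x 4 (positions 5-8)
  Group 4: 'b' x 2 (positions 9-10)
Total groups: 4

4


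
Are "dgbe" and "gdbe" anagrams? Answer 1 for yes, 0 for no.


Strings: "dgbe", "gdbe"
Sorted first:  bdeg
Sorted second: bdeg
Sorted forms match => anagrams

1


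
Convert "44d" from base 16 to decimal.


Input: "44d" in base 16
Positional expansion:
  Digit '4' (value 4) x 16^2 = 1024
  Digit '4' (value 4) x 16^1 = 64
  Digit 'd' (value 13) x 16^0 = 13
Sum = 1101

1101


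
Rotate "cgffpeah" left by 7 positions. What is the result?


Input: "cgffpeah", rotate left by 7
First 7 characters: "cgffpea"
Remaining characters: "h"
Concatenate remaining + first: "h" + "cgffpea" = "hcgffpea"

hcgffpea


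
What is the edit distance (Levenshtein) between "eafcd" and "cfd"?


Computing edit distance: "eafcd" -> "cfd"
DP table:
           c    f    d
      0    1    2    3
  e   1    1    2    3
  a   2    2    2    3
  f   3    3    2    3
  c   4    3    3    3
  d   5    4    4    3
Edit distance = dp[5][3] = 3

3


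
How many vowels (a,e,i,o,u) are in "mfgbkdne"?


Input: mfgbkdne
Checking each character:
  'm' at position 0: consonant
  'f' at position 1: consonant
  'g' at position 2: consonant
  'b' at position 3: consonant
  'k' at position 4: consonant
  'd' at position 5: consonant
  'n' at position 6: consonant
  'e' at position 7: vowel (running total: 1)
Total vowels: 1

1


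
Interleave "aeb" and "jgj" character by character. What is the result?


Interleaving "aeb" and "jgj":
  Position 0: 'a' from first, 'j' from second => "aj"
  Position 1: 'e' from first, 'g' from second => "eg"
  Position 2: 'b' from first, 'j' from second => "bj"
Result: ajegbj

ajegbj


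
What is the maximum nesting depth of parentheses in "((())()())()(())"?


Input: "((())()())()(())"
Tracking depth:
  Position 0 '(': depth becomes 1
  Position 1 '(': depth becomes 2
  Position 2 '(': depth becomes 3
  Position 3 ')': depth becomes 2
  Position 4 ')': depth becomes 1
  Position 5 '(': depth becomes 2
  Position 6 ')': depth becomes 1
  Position 7 '(': depth becomes 2
  Position 8 ')': depth becomes 1
  Position 9 ')': depth becomes 0
  Position 10 '(': depth becomes 1
  Position 11 ')': depth becomes 0
  Position 12 '(': depth becomes 1
  Position 13 '(': depth becomes 2
  Position 14 ')': depth becomes 1
  Position 15 ')': depth becomes 0
Maximum depth reached: 3

3


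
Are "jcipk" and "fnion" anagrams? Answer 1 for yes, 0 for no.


Strings: "jcipk", "fnion"
Sorted first:  cijkp
Sorted second: finno
Differ at position 0: 'c' vs 'f' => not anagrams

0


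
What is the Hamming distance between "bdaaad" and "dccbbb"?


Comparing "bdaaad" and "dccbbb" position by position:
  Position 0: 'b' vs 'd' => differ
  Position 1: 'd' vs 'c' => differ
  Position 2: 'a' vs 'c' => differ
  Position 3: 'a' vs 'b' => differ
  Position 4: 'a' vs 'b' => differ
  Position 5: 'd' vs 'b' => differ
Total differences (Hamming distance): 6

6


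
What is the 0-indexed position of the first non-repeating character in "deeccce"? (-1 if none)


Input: deeccce
Character frequencies:
  'c': 3
  'd': 1
  'e': 3
Scanning left to right for freq == 1:
  Position 0 ('d'): unique! => answer = 0

0


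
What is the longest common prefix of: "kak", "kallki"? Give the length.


Words: kak, kallki
  Position 0: all 'k' => match
  Position 1: all 'a' => match
  Position 2: ('k', 'l') => mismatch, stop
LCP = "ka" (length 2)

2


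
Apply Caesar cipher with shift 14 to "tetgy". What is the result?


Caesar cipher: shift "tetgy" by 14
  't' (pos 19) + 14 = pos 7 = 'h'
  'e' (pos 4) + 14 = pos 18 = 's'
  't' (pos 19) + 14 = pos 7 = 'h'
  'g' (pos 6) + 14 = pos 20 = 'u'
  'y' (pos 24) + 14 = pos 12 = 'm'
Result: hshum

hshum


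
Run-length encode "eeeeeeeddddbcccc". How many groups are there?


Input: eeeeeeeddddbcccc
Scanning for consecutive runs:
  Group 1: 'e' x 7 (positions 0-6)
  Group 2: 'd' x 4 (positions 7-10)
  Group 3: 'b' x 1 (positions 11-11)
  Group 4: 'c' x 4 (positions 12-15)
Total groups: 4

4


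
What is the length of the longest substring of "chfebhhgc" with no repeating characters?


Input: "chfebhhgc"
Sliding window (track last position of each char):
  Position 0 ('c'): window [0,0] length 1 -- new best
  Position 1 ('h'): window [0,1] length 2 -- new best
  Position 2 ('f'): window [0,2] length 3 -- new best
  Position 3 ('e'): window [0,3] length 4 -- new best
  Position 4 ('b'): window [0,4] length 5 -- new best
  Position 5 ('h'): repeat (last at 1), move window start to 2
  Position 5 ('h'): window [2,5] length 4
  Position 6 ('h'): repeat (last at 5), move window start to 6
  Position 6 ('h'): window [6,6] length 1
  Position 7 ('g'): window [6,7] length 2
  Position 8 ('c'): window [6,8] length 3
Longest substring with no repeats: "chfeb" with length 5

5


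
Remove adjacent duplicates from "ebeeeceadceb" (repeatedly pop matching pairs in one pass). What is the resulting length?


Input: ebeeeceadceb
Stack-based adjacent duplicate removal:
  Read 'e': push. Stack: e
  Read 'b': push. Stack: eb
  Read 'e': push. Stack: ebe
  Read 'e': matches stack top 'e' => pop. Stack: eb
  Read 'e': push. Stack: ebe
  Read 'c': push. Stack: ebec
  Read 'e': push. Stack: ebece
  Read 'a': push. Stack: ebecea
  Read 'd': push. Stack: ebecead
  Read 'c': push. Stack: ebeceadc
  Read 'e': push. Stack: ebeceadce
  Read 'b': push. Stack: ebeceadceb
Final stack: "ebeceadceb" (length 10)

10


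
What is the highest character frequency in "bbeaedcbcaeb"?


Input: bbeaedcbcaeb
Character counts:
  'a': 2
  'b': 4
  'c': 2
  'd': 1
  'e': 3
Maximum frequency: 4

4


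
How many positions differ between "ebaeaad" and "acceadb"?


Comparing "ebaeaad" and "acceadb" position by position:
  Position 0: 'e' vs 'a' => DIFFER
  Position 1: 'b' vs 'c' => DIFFER
  Position 2: 'a' vs 'c' => DIFFER
  Position 3: 'e' vs 'e' => same
  Position 4: 'a' vs 'a' => same
  Position 5: 'a' vs 'd' => DIFFER
  Position 6: 'd' vs 'b' => DIFFER
Positions that differ: 5

5


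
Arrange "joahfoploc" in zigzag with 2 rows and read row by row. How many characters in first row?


Zigzag "joahfoploc" into 2 rows:
Placing characters:
  'j' => row 0
  'o' => row 1
  'a' => row 0
  'h' => row 1
  'f' => row 0
  'o' => row 1
  'p' => row 0
  'l' => row 1
  'o' => row 0
  'c' => row 1
Rows:
  Row 0: "jafpo"
  Row 1: "oholc"
First row length: 5

5


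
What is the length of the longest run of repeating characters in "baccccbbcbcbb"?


Input: "baccccbbcbcbb"
Scanning for longest run:
  Position 1 ('a'): new char, reset run to 1
  Position 2 ('c'): new char, reset run to 1
  Position 3 ('c'): continues run of 'c', length=2
  Position 4 ('c'): continues run of 'c', length=3
  Position 5 ('c'): continues run of 'c', length=4
  Position 6 ('b'): new char, reset run to 1
  Position 7 ('b'): continues run of 'b', length=2
  Position 8 ('c'): new char, reset run to 1
  Position 9 ('b'): new char, reset run to 1
  Position 10 ('c'): new char, reset run to 1
  Position 11 ('b'): new char, reset run to 1
  Position 12 ('b'): continues run of 'b', length=2
Longest run: 'c' with length 4

4


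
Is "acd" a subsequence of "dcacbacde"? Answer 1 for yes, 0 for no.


Check if "acd" is a subsequence of "dcacbacde"
Greedy scan:
  Position 0 ('d'): no match needed
  Position 1 ('c'): no match needed
  Position 2 ('a'): matches sub[0] = 'a'
  Position 3 ('c'): matches sub[1] = 'c'
  Position 4 ('b'): no match needed
  Position 5 ('a'): no match needed
  Position 6 ('c'): no match needed
  Position 7 ('d'): matches sub[2] = 'd'
  Position 8 ('e'): no match needed
All 3 characters matched => is a subsequence

1


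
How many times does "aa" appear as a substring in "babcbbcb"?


Searching for "aa" in "babcbbcb"
Scanning each position:
  Position 0: "ba" => no
  Position 1: "ab" => no
  Position 2: "bc" => no
  Position 3: "cb" => no
  Position 4: "bb" => no
  Position 5: "bc" => no
  Position 6: "cb" => no
Total occurrences: 0

0


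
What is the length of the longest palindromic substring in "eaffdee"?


Input: "eaffdee"
Checking substrings for palindromes:
  [2:4] "ff" (len 2) => palindrome
  [5:7] "ee" (len 2) => palindrome
Longest palindromic substring: "ff" with length 2

2


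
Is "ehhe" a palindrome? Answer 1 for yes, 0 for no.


Input: ehhe
Reversed: ehhe
  Compare pos 0 ('e') with pos 3 ('e'): match
  Compare pos 1 ('h') with pos 2 ('h'): match
Result: palindrome

1


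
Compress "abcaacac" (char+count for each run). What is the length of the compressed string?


Input: abcaacac
Runs:
  'a' x 1 => "a1"
  'b' x 1 => "b1"
  'c' x 1 => "c1"
  'a' x 2 => "a2"
  'c' x 1 => "c1"
  'a' x 1 => "a1"
  'c' x 1 => "c1"
Compressed: "a1b1c1a2c1a1c1"
Compressed length: 14

14


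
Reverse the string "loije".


Input: loije
Reading characters right to left:
  Position 4: 'e'
  Position 3: 'j'
  Position 2: 'i'
  Position 1: 'o'
  Position 0: 'l'
Reversed: ejiol

ejiol


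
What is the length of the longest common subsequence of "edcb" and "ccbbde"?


LCS of "edcb" and "ccbbde"
DP table:
           c    c    b    b    d    e
      0    0    0    0    0    0    0
  e   0    0    0    0    0    0    1
  d   0    0    0    0    0    1    1
  c   0    1    1    1    1    1    1
  b   0    1    1    2    2    2    2
LCS length = dp[4][6] = 2

2


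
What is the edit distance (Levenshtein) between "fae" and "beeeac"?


Computing edit distance: "fae" -> "beeeac"
DP table:
           b    e    e    e    a    c
      0    1    2    3    4    5    6
  f   1    1    2    3    4    5    6
  a   2    2    2    3    4    4    5
  e   3    3    2    2    3    4    5
Edit distance = dp[3][6] = 5

5


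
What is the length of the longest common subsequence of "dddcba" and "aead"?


LCS of "dddcba" and "aead"
DP table:
           a    e    a    d
      0    0    0    0    0
  d   0    0    0    0    1
  d   0    0    0    0    1
  d   0    0    0    0    1
  c   0    0    0    0    1
  b   0    0    0    0    1
  a   0    1    1    1    1
LCS length = dp[6][4] = 1

1


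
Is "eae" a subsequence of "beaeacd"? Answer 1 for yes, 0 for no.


Check if "eae" is a subsequence of "beaeacd"
Greedy scan:
  Position 0 ('b'): no match needed
  Position 1 ('e'): matches sub[0] = 'e'
  Position 2 ('a'): matches sub[1] = 'a'
  Position 3 ('e'): matches sub[2] = 'e'
  Position 4 ('a'): no match needed
  Position 5 ('c'): no match needed
  Position 6 ('d'): no match needed
All 3 characters matched => is a subsequence

1


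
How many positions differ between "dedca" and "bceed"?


Comparing "dedca" and "bceed" position by position:
  Position 0: 'd' vs 'b' => DIFFER
  Position 1: 'e' vs 'c' => DIFFER
  Position 2: 'd' vs 'e' => DIFFER
  Position 3: 'c' vs 'e' => DIFFER
  Position 4: 'a' vs 'd' => DIFFER
Positions that differ: 5

5


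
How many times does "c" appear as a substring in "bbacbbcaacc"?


Searching for "c" in "bbacbbcaacc"
Scanning each position:
  Position 0: "b" => no
  Position 1: "b" => no
  Position 2: "a" => no
  Position 3: "c" => MATCH
  Position 4: "b" => no
  Position 5: "b" => no
  Position 6: "c" => MATCH
  Position 7: "a" => no
  Position 8: "a" => no
  Position 9: "c" => MATCH
  Position 10: "c" => MATCH
Total occurrences: 4

4


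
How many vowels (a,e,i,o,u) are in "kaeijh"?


Input: kaeijh
Checking each character:
  'k' at position 0: consonant
  'a' at position 1: vowel (running total: 1)
  'e' at position 2: vowel (running total: 2)
  'i' at position 3: vowel (running total: 3)
  'j' at position 4: consonant
  'h' at position 5: consonant
Total vowels: 3

3


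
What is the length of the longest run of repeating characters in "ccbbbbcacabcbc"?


Input: "ccbbbbcacabcbc"
Scanning for longest run:
  Position 1 ('c'): continues run of 'c', length=2
  Position 2 ('b'): new char, reset run to 1
  Position 3 ('b'): continues run of 'b', length=2
  Position 4 ('b'): continues run of 'b', length=3
  Position 5 ('b'): continues run of 'b', length=4
  Position 6 ('c'): new char, reset run to 1
  Position 7 ('a'): new char, reset run to 1
  Position 8 ('c'): new char, reset run to 1
  Position 9 ('a'): new char, reset run to 1
  Position 10 ('b'): new char, reset run to 1
  Position 11 ('c'): new char, reset run to 1
  Position 12 ('b'): new char, reset run to 1
  Position 13 ('c'): new char, reset run to 1
Longest run: 'b' with length 4

4


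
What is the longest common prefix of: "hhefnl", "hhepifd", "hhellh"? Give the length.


Words: hhefnl, hhepifd, hhellh
  Position 0: all 'h' => match
  Position 1: all 'h' => match
  Position 2: all 'e' => match
  Position 3: ('f', 'p', 'l') => mismatch, stop
LCP = "hhe" (length 3)

3


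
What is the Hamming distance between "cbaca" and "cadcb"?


Comparing "cbaca" and "cadcb" position by position:
  Position 0: 'c' vs 'c' => same
  Position 1: 'b' vs 'a' => differ
  Position 2: 'a' vs 'd' => differ
  Position 3: 'c' vs 'c' => same
  Position 4: 'a' vs 'b' => differ
Total differences (Hamming distance): 3

3


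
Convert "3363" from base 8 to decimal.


Input: "3363" in base 8
Positional expansion:
  Digit '3' (value 3) x 8^3 = 1536
  Digit '3' (value 3) x 8^2 = 192
  Digit '6' (value 6) x 8^1 = 48
  Digit '3' (value 3) x 8^0 = 3
Sum = 1779

1779


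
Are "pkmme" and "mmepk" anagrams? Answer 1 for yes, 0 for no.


Strings: "pkmme", "mmepk"
Sorted first:  ekmmp
Sorted second: ekmmp
Sorted forms match => anagrams

1


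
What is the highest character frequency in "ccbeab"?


Input: ccbeab
Character counts:
  'a': 1
  'b': 2
  'c': 2
  'e': 1
Maximum frequency: 2

2


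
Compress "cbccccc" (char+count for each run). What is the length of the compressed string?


Input: cbccccc
Runs:
  'c' x 1 => "c1"
  'b' x 1 => "b1"
  'c' x 5 => "c5"
Compressed: "c1b1c5"
Compressed length: 6

6


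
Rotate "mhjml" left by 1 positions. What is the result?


Input: "mhjml", rotate left by 1
First 1 characters: "m"
Remaining characters: "hjml"
Concatenate remaining + first: "hjml" + "m" = "hjmlm"

hjmlm


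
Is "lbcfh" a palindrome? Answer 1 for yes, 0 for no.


Input: lbcfh
Reversed: hfcbl
  Compare pos 0 ('l') with pos 4 ('h'): MISMATCH
  Compare pos 1 ('b') with pos 3 ('f'): MISMATCH
Result: not a palindrome

0


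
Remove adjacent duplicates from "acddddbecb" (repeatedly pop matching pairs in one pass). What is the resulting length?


Input: acddddbecb
Stack-based adjacent duplicate removal:
  Read 'a': push. Stack: a
  Read 'c': push. Stack: ac
  Read 'd': push. Stack: acd
  Read 'd': matches stack top 'd' => pop. Stack: ac
  Read 'd': push. Stack: acd
  Read 'd': matches stack top 'd' => pop. Stack: ac
  Read 'b': push. Stack: acb
  Read 'e': push. Stack: acbe
  Read 'c': push. Stack: acbec
  Read 'b': push. Stack: acbecb
Final stack: "acbecb" (length 6)

6


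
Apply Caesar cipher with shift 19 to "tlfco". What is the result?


Caesar cipher: shift "tlfco" by 19
  't' (pos 19) + 19 = pos 12 = 'm'
  'l' (pos 11) + 19 = pos 4 = 'e'
  'f' (pos 5) + 19 = pos 24 = 'y'
  'c' (pos 2) + 19 = pos 21 = 'v'
  'o' (pos 14) + 19 = pos 7 = 'h'
Result: meyvh

meyvh


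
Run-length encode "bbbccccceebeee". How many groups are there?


Input: bbbccccceebeee
Scanning for consecutive runs:
  Group 1: 'b' x 3 (positions 0-2)
  Group 2: 'c' x 5 (positions 3-7)
  Group 3: 'e' x 2 (positions 8-9)
  Group 4: 'b' x 1 (positions 10-10)
  Group 5: 'e' x 3 (positions 11-13)
Total groups: 5

5


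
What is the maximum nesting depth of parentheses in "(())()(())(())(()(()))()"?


Input: "(())()(())(())(()(()))()"
Tracking depth:
  Position 0 '(': depth becomes 1
  Position 1 '(': depth becomes 2
  Position 2 ')': depth becomes 1
  Position 3 ')': depth becomes 0
  Position 4 '(': depth becomes 1
  Position 5 ')': depth becomes 0
  Position 6 '(': depth becomes 1
  Position 7 '(': depth becomes 2
  Position 8 ')': depth becomes 1
  Position 9 ')': depth becomes 0
  Position 10 '(': depth becomes 1
  Position 11 '(': depth becomes 2
  Position 12 ')': depth becomes 1
  Position 13 ')': depth becomes 0
  Position 14 '(': depth becomes 1
  Position 15 '(': depth becomes 2
  Position 16 ')': depth becomes 1
  Position 17 '(': depth becomes 2
  Position 18 '(': depth becomes 3
  Position 19 ')': depth becomes 2
  Position 20 ')': depth becomes 1
  Position 21 ')': depth becomes 0
  Position 22 '(': depth becomes 1
  Position 23 ')': depth becomes 0
Maximum depth reached: 3

3


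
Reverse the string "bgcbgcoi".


Input: bgcbgcoi
Reading characters right to left:
  Position 7: 'i'
  Position 6: 'o'
  Position 5: 'c'
  Position 4: 'g'
  Position 3: 'b'
  Position 2: 'c'
  Position 1: 'g'
  Position 0: 'b'
Reversed: iocgbcgb

iocgbcgb


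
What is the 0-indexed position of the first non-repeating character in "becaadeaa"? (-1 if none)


Input: becaadeaa
Character frequencies:
  'a': 4
  'b': 1
  'c': 1
  'd': 1
  'e': 2
Scanning left to right for freq == 1:
  Position 0 ('b'): unique! => answer = 0

0


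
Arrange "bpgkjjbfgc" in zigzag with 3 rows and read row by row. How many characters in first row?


Zigzag "bpgkjjbfgc" into 3 rows:
Placing characters:
  'b' => row 0
  'p' => row 1
  'g' => row 2
  'k' => row 1
  'j' => row 0
  'j' => row 1
  'b' => row 2
  'f' => row 1
  'g' => row 0
  'c' => row 1
Rows:
  Row 0: "bjg"
  Row 1: "pkjfc"
  Row 2: "gb"
First row length: 3

3


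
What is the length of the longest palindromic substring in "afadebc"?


Input: "afadebc"
Checking substrings for palindromes:
  [0:3] "afa" (len 3) => palindrome
Longest palindromic substring: "afa" with length 3

3


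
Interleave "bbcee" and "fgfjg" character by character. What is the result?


Interleaving "bbcee" and "fgfjg":
  Position 0: 'b' from first, 'f' from second => "bf"
  Position 1: 'b' from first, 'g' from second => "bg"
  Position 2: 'c' from first, 'f' from second => "cf"
  Position 3: 'e' from first, 'j' from second => "ej"
  Position 4: 'e' from first, 'g' from second => "eg"
Result: bfbgcfejeg

bfbgcfejeg


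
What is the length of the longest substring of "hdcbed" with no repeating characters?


Input: "hdcbed"
Sliding window (track last position of each char):
  Position 0 ('h'): window [0,0] length 1 -- new best
  Position 1 ('d'): window [0,1] length 2 -- new best
  Position 2 ('c'): window [0,2] length 3 -- new best
  Position 3 ('b'): window [0,3] length 4 -- new best
  Position 4 ('e'): window [0,4] length 5 -- new best
  Position 5 ('d'): repeat (last at 1), move window start to 2
  Position 5 ('d'): window [2,5] length 4
Longest substring with no repeats: "hdcbe" with length 5

5


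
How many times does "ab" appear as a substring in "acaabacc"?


Searching for "ab" in "acaabacc"
Scanning each position:
  Position 0: "ac" => no
  Position 1: "ca" => no
  Position 2: "aa" => no
  Position 3: "ab" => MATCH
  Position 4: "ba" => no
  Position 5: "ac" => no
  Position 6: "cc" => no
Total occurrences: 1

1


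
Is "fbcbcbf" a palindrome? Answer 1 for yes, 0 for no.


Input: fbcbcbf
Reversed: fbcbcbf
  Compare pos 0 ('f') with pos 6 ('f'): match
  Compare pos 1 ('b') with pos 5 ('b'): match
  Compare pos 2 ('c') with pos 4 ('c'): match
Result: palindrome

1


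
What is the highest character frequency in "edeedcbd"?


Input: edeedcbd
Character counts:
  'b': 1
  'c': 1
  'd': 3
  'e': 3
Maximum frequency: 3

3


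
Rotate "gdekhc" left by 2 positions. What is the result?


Input: "gdekhc", rotate left by 2
First 2 characters: "gd"
Remaining characters: "ekhc"
Concatenate remaining + first: "ekhc" + "gd" = "ekhcgd"

ekhcgd


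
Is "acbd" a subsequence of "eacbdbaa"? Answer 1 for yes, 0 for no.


Check if "acbd" is a subsequence of "eacbdbaa"
Greedy scan:
  Position 0 ('e'): no match needed
  Position 1 ('a'): matches sub[0] = 'a'
  Position 2 ('c'): matches sub[1] = 'c'
  Position 3 ('b'): matches sub[2] = 'b'
  Position 4 ('d'): matches sub[3] = 'd'
  Position 5 ('b'): no match needed
  Position 6 ('a'): no match needed
  Position 7 ('a'): no match needed
All 4 characters matched => is a subsequence

1


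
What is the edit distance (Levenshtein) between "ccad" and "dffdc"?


Computing edit distance: "ccad" -> "dffdc"
DP table:
           d    f    f    d    c
      0    1    2    3    4    5
  c   1    1    2    3    4    4
  c   2    2    2    3    4    4
  a   3    3    3    3    4    5
  d   4    3    4    4    3    4
Edit distance = dp[4][5] = 4

4


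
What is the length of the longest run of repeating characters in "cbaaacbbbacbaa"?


Input: "cbaaacbbbacbaa"
Scanning for longest run:
  Position 1 ('b'): new char, reset run to 1
  Position 2 ('a'): new char, reset run to 1
  Position 3 ('a'): continues run of 'a', length=2
  Position 4 ('a'): continues run of 'a', length=3
  Position 5 ('c'): new char, reset run to 1
  Position 6 ('b'): new char, reset run to 1
  Position 7 ('b'): continues run of 'b', length=2
  Position 8 ('b'): continues run of 'b', length=3
  Position 9 ('a'): new char, reset run to 1
  Position 10 ('c'): new char, reset run to 1
  Position 11 ('b'): new char, reset run to 1
  Position 12 ('a'): new char, reset run to 1
  Position 13 ('a'): continues run of 'a', length=2
Longest run: 'a' with length 3

3


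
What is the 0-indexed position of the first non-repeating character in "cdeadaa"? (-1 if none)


Input: cdeadaa
Character frequencies:
  'a': 3
  'c': 1
  'd': 2
  'e': 1
Scanning left to right for freq == 1:
  Position 0 ('c'): unique! => answer = 0

0


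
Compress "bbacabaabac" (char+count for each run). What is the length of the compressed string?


Input: bbacabaabac
Runs:
  'b' x 2 => "b2"
  'a' x 1 => "a1"
  'c' x 1 => "c1"
  'a' x 1 => "a1"
  'b' x 1 => "b1"
  'a' x 2 => "a2"
  'b' x 1 => "b1"
  'a' x 1 => "a1"
  'c' x 1 => "c1"
Compressed: "b2a1c1a1b1a2b1a1c1"
Compressed length: 18

18


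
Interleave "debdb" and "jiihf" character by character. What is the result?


Interleaving "debdb" and "jiihf":
  Position 0: 'd' from first, 'j' from second => "dj"
  Position 1: 'e' from first, 'i' from second => "ei"
  Position 2: 'b' from first, 'i' from second => "bi"
  Position 3: 'd' from first, 'h' from second => "dh"
  Position 4: 'b' from first, 'f' from second => "bf"
Result: djeibidhbf

djeibidhbf


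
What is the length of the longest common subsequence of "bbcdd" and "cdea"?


LCS of "bbcdd" and "cdea"
DP table:
           c    d    e    a
      0    0    0    0    0
  b   0    0    0    0    0
  b   0    0    0    0    0
  c   0    1    1    1    1
  d   0    1    2    2    2
  d   0    1    2    2    2
LCS length = dp[5][4] = 2

2


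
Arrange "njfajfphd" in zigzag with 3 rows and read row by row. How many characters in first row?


Zigzag "njfajfphd" into 3 rows:
Placing characters:
  'n' => row 0
  'j' => row 1
  'f' => row 2
  'a' => row 1
  'j' => row 0
  'f' => row 1
  'p' => row 2
  'h' => row 1
  'd' => row 0
Rows:
  Row 0: "njd"
  Row 1: "jafh"
  Row 2: "fp"
First row length: 3

3


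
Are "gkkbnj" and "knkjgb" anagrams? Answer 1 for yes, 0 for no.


Strings: "gkkbnj", "knkjgb"
Sorted first:  bgjkkn
Sorted second: bgjkkn
Sorted forms match => anagrams

1


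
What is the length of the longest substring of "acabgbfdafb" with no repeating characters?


Input: "acabgbfdafb"
Sliding window (track last position of each char):
  Position 0 ('a'): window [0,0] length 1 -- new best
  Position 1 ('c'): window [0,1] length 2 -- new best
  Position 2 ('a'): repeat (last at 0), move window start to 1
  Position 2 ('a'): window [1,2] length 2
  Position 3 ('b'): window [1,3] length 3 -- new best
  Position 4 ('g'): window [1,4] length 4 -- new best
  Position 5 ('b'): repeat (last at 3), move window start to 4
  Position 5 ('b'): window [4,5] length 2
  Position 6 ('f'): window [4,6] length 3
  Position 7 ('d'): window [4,7] length 4
  Position 8 ('a'): window [4,8] length 5 -- new best
  Position 9 ('f'): repeat (last at 6), move window start to 7
  Position 9 ('f'): window [7,9] length 3
  Position 10 ('b'): window [7,10] length 4
Longest substring with no repeats: "gbfda" with length 5

5


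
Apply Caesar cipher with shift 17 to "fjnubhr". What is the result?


Caesar cipher: shift "fjnubhr" by 17
  'f' (pos 5) + 17 = pos 22 = 'w'
  'j' (pos 9) + 17 = pos 0 = 'a'
  'n' (pos 13) + 17 = pos 4 = 'e'
  'u' (pos 20) + 17 = pos 11 = 'l'
  'b' (pos 1) + 17 = pos 18 = 's'
  'h' (pos 7) + 17 = pos 24 = 'y'
  'r' (pos 17) + 17 = pos 8 = 'i'
Result: waelsyi

waelsyi


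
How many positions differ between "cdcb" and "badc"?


Comparing "cdcb" and "badc" position by position:
  Position 0: 'c' vs 'b' => DIFFER
  Position 1: 'd' vs 'a' => DIFFER
  Position 2: 'c' vs 'd' => DIFFER
  Position 3: 'b' vs 'c' => DIFFER
Positions that differ: 4

4


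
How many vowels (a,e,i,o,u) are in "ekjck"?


Input: ekjck
Checking each character:
  'e' at position 0: vowel (running total: 1)
  'k' at position 1: consonant
  'j' at position 2: consonant
  'c' at position 3: consonant
  'k' at position 4: consonant
Total vowels: 1

1


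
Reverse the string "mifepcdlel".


Input: mifepcdlel
Reading characters right to left:
  Position 9: 'l'
  Position 8: 'e'
  Position 7: 'l'
  Position 6: 'd'
  Position 5: 'c'
  Position 4: 'p'
  Position 3: 'e'
  Position 2: 'f'
  Position 1: 'i'
  Position 0: 'm'
Reversed: leldcpefim

leldcpefim


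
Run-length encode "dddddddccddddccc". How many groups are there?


Input: dddddddccddddccc
Scanning for consecutive runs:
  Group 1: 'd' x 7 (positions 0-6)
  Group 2: 'c' x 2 (positions 7-8)
  Group 3: 'd' x 4 (positions 9-12)
  Group 4: 'c' x 3 (positions 13-15)
Total groups: 4

4


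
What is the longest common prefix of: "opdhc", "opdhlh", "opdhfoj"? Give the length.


Words: opdhc, opdhlh, opdhfoj
  Position 0: all 'o' => match
  Position 1: all 'p' => match
  Position 2: all 'd' => match
  Position 3: all 'h' => match
  Position 4: ('c', 'l', 'f') => mismatch, stop
LCP = "opdh" (length 4)

4


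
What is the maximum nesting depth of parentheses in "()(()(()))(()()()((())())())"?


Input: "()(()(()))(()()()((())())())"
Tracking depth:
  Position 0 '(': depth becomes 1
  Position 1 ')': depth becomes 0
  Position 2 '(': depth becomes 1
  Position 3 '(': depth becomes 2
  Position 4 ')': depth becomes 1
  Position 5 '(': depth becomes 2
  Position 6 '(': depth becomes 3
  Position 7 ')': depth becomes 2
  Position 8 ')': depth becomes 1
  Position 9 ')': depth becomes 0
  Position 10 '(': depth becomes 1
  Position 11 '(': depth becomes 2
  Position 12 ')': depth becomes 1
  Position 13 '(': depth becomes 2
  Position 14 ')': depth becomes 1
  Position 15 '(': depth becomes 2
  Position 16 ')': depth becomes 1
  Position 17 '(': depth becomes 2
  Position 18 '(': depth becomes 3
  Position 19 '(': depth becomes 4
  Position 20 ')': depth becomes 3
  Position 21 ')': depth becomes 2
  Position 22 '(': depth becomes 3
  Position 23 ')': depth becomes 2
  Position 24 ')': depth becomes 1
  Position 25 '(': depth becomes 2
  Position 26 ')': depth becomes 1
  Position 27 ')': depth becomes 0
Maximum depth reached: 4

4


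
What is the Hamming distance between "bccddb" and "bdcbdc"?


Comparing "bccddb" and "bdcbdc" position by position:
  Position 0: 'b' vs 'b' => same
  Position 1: 'c' vs 'd' => differ
  Position 2: 'c' vs 'c' => same
  Position 3: 'd' vs 'b' => differ
  Position 4: 'd' vs 'd' => same
  Position 5: 'b' vs 'c' => differ
Total differences (Hamming distance): 3

3


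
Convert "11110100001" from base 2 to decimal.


Input: "11110100001" in base 2
Positional expansion:
  Digit '1' (value 1) x 2^10 = 1024
  Digit '1' (value 1) x 2^9 = 512
  Digit '1' (value 1) x 2^8 = 256
  Digit '1' (value 1) x 2^7 = 128
  Digit '0' (value 0) x 2^6 = 0
  Digit '1' (value 1) x 2^5 = 32
  Digit '0' (value 0) x 2^4 = 0
  Digit '0' (value 0) x 2^3 = 0
  Digit '0' (value 0) x 2^2 = 0
  Digit '0' (value 0) x 2^1 = 0
  Digit '1' (value 1) x 2^0 = 1
Sum = 1953

1953


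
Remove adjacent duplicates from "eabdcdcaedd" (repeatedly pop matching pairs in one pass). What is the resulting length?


Input: eabdcdcaedd
Stack-based adjacent duplicate removal:
  Read 'e': push. Stack: e
  Read 'a': push. Stack: ea
  Read 'b': push. Stack: eab
  Read 'd': push. Stack: eabd
  Read 'c': push. Stack: eabdc
  Read 'd': push. Stack: eabdcd
  Read 'c': push. Stack: eabdcdc
  Read 'a': push. Stack: eabdcdca
  Read 'e': push. Stack: eabdcdcae
  Read 'd': push. Stack: eabdcdcaed
  Read 'd': matches stack top 'd' => pop. Stack: eabdcdcae
Final stack: "eabdcdcae" (length 9)

9


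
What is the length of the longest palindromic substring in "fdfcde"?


Input: "fdfcde"
Checking substrings for palindromes:
  [0:3] "fdf" (len 3) => palindrome
Longest palindromic substring: "fdf" with length 3

3


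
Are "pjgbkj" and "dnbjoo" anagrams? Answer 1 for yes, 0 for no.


Strings: "pjgbkj", "dnbjoo"
Sorted first:  bgjjkp
Sorted second: bdjnoo
Differ at position 1: 'g' vs 'd' => not anagrams

0


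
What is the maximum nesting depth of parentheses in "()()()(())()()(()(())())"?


Input: "()()()(())()()(()(())())"
Tracking depth:
  Position 0 '(': depth becomes 1
  Position 1 ')': depth becomes 0
  Position 2 '(': depth becomes 1
  Position 3 ')': depth becomes 0
  Position 4 '(': depth becomes 1
  Position 5 ')': depth becomes 0
  Position 6 '(': depth becomes 1
  Position 7 '(': depth becomes 2
  Position 8 ')': depth becomes 1
  Position 9 ')': depth becomes 0
  Position 10 '(': depth becomes 1
  Position 11 ')': depth becomes 0
  Position 12 '(': depth becomes 1
  Position 13 ')': depth becomes 0
  Position 14 '(': depth becomes 1
  Position 15 '(': depth becomes 2
  Position 16 ')': depth becomes 1
  Position 17 '(': depth becomes 2
  Position 18 '(': depth becomes 3
  Position 19 ')': depth becomes 2
  Position 20 ')': depth becomes 1
  Position 21 '(': depth becomes 2
  Position 22 ')': depth becomes 1
  Position 23 ')': depth becomes 0
Maximum depth reached: 3

3


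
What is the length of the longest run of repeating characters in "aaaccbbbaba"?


Input: "aaaccbbbaba"
Scanning for longest run:
  Position 1 ('a'): continues run of 'a', length=2
  Position 2 ('a'): continues run of 'a', length=3
  Position 3 ('c'): new char, reset run to 1
  Position 4 ('c'): continues run of 'c', length=2
  Position 5 ('b'): new char, reset run to 1
  Position 6 ('b'): continues run of 'b', length=2
  Position 7 ('b'): continues run of 'b', length=3
  Position 8 ('a'): new char, reset run to 1
  Position 9 ('b'): new char, reset run to 1
  Position 10 ('a'): new char, reset run to 1
Longest run: 'a' with length 3

3


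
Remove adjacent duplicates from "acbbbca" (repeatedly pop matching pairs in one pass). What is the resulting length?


Input: acbbbca
Stack-based adjacent duplicate removal:
  Read 'a': push. Stack: a
  Read 'c': push. Stack: ac
  Read 'b': push. Stack: acb
  Read 'b': matches stack top 'b' => pop. Stack: ac
  Read 'b': push. Stack: acb
  Read 'c': push. Stack: acbc
  Read 'a': push. Stack: acbca
Final stack: "acbca" (length 5)

5


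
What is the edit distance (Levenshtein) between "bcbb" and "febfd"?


Computing edit distance: "bcbb" -> "febfd"
DP table:
           f    e    b    f    d
      0    1    2    3    4    5
  b   1    1    2    2    3    4
  c   2    2    2    3    3    4
  b   3    3    3    2    3    4
  b   4    4    4    3    3    4
Edit distance = dp[4][5] = 4

4


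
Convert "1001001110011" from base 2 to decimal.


Input: "1001001110011" in base 2
Positional expansion:
  Digit '1' (value 1) x 2^12 = 4096
  Digit '0' (value 0) x 2^11 = 0
  Digit '0' (value 0) x 2^10 = 0
  Digit '1' (value 1) x 2^9 = 512
  Digit '0' (value 0) x 2^8 = 0
  Digit '0' (value 0) x 2^7 = 0
  Digit '1' (value 1) x 2^6 = 64
  Digit '1' (value 1) x 2^5 = 32
  Digit '1' (value 1) x 2^4 = 16
  Digit '0' (value 0) x 2^3 = 0
  Digit '0' (value 0) x 2^2 = 0
  Digit '1' (value 1) x 2^1 = 2
  Digit '1' (value 1) x 2^0 = 1
Sum = 4723

4723


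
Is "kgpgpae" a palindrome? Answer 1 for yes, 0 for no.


Input: kgpgpae
Reversed: eapgpgk
  Compare pos 0 ('k') with pos 6 ('e'): MISMATCH
  Compare pos 1 ('g') with pos 5 ('a'): MISMATCH
  Compare pos 2 ('p') with pos 4 ('p'): match
Result: not a palindrome

0


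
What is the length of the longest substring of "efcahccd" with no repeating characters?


Input: "efcahccd"
Sliding window (track last position of each char):
  Position 0 ('e'): window [0,0] length 1 -- new best
  Position 1 ('f'): window [0,1] length 2 -- new best
  Position 2 ('c'): window [0,2] length 3 -- new best
  Position 3 ('a'): window [0,3] length 4 -- new best
  Position 4 ('h'): window [0,4] length 5 -- new best
  Position 5 ('c'): repeat (last at 2), move window start to 3
  Position 5 ('c'): window [3,5] length 3
  Position 6 ('c'): repeat (last at 5), move window start to 6
  Position 6 ('c'): window [6,6] length 1
  Position 7 ('d'): window [6,7] length 2
Longest substring with no repeats: "efcah" with length 5

5


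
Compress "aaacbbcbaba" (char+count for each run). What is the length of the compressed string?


Input: aaacbbcbaba
Runs:
  'a' x 3 => "a3"
  'c' x 1 => "c1"
  'b' x 2 => "b2"
  'c' x 1 => "c1"
  'b' x 1 => "b1"
  'a' x 1 => "a1"
  'b' x 1 => "b1"
  'a' x 1 => "a1"
Compressed: "a3c1b2c1b1a1b1a1"
Compressed length: 16

16
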